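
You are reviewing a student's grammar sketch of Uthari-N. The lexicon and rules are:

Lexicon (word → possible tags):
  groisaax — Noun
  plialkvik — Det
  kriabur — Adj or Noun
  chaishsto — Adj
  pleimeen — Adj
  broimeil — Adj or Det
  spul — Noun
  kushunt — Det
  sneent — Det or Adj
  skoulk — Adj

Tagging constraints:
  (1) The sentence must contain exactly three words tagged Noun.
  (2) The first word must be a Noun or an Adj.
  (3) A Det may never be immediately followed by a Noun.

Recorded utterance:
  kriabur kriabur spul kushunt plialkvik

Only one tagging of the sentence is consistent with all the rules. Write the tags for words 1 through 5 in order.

Candidates per position — 1:kriabur {Adj,Noun}; 2:kriabur {Adj,Noun}; 3:spul {Noun}; 4:kushunt {Det}; 5:plialkvik {Det}.
If word 1 were Adj, no tagging could satisfy rule 1; so word 1 is Noun.
If word 2 were Adj, no tagging could satisfy rule 1; so word 2 is Noun.
So the tagging must be: Noun Noun Noun Det Det.
Checking: rule 1 holds; rule 2 holds; rule 3 holds.

Noun Noun Noun Det Det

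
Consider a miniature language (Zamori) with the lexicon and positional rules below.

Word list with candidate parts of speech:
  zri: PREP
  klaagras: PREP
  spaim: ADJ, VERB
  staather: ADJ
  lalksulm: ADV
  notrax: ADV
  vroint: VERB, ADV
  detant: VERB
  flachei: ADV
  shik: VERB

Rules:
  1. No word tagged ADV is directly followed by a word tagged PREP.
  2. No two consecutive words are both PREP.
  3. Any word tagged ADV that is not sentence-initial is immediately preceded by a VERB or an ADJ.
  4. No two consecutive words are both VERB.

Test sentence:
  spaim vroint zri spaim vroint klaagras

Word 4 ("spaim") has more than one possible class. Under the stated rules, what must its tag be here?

ADJ

Candidates per position — 1:spaim {ADJ,VERB}; 2:vroint {VERB,ADV}; 3:zri {PREP}; 4:spaim {ADJ,VERB}; 5:vroint {VERB,ADV}; 6:klaagras {PREP}.
If word 2 were ADV, no tagging could satisfy rule 1; so word 2 is VERB.
If word 5 were ADV, no tagging could satisfy rule 1; so word 5 is VERB.
If word 1 were VERB, no tagging could satisfy rule 4; so word 1 is ADJ.
If word 4 were VERB, no tagging could satisfy rule 4; so word 4 is ADJ.
The only consistent sequence is: ADJ VERB PREP ADJ VERB PREP.
Check: rule 1 holds; rule 2 holds; rule 3 holds; rule 4 holds.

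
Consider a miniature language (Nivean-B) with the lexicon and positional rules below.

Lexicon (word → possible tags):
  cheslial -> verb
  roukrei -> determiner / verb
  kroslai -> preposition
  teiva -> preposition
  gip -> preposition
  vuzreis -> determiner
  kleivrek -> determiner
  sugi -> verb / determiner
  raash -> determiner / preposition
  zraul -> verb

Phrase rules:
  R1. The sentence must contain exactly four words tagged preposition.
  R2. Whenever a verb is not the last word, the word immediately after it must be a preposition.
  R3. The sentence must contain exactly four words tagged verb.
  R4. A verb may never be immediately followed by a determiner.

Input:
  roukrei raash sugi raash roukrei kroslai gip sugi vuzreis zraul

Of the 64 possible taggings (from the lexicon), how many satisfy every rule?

Candidates per position — 1:roukrei {determiner,verb}; 2:raash {determiner,preposition}; 3:sugi {verb,determiner}; 4:raash {determiner,preposition}; 5:roukrei {determiner,verb}; 6:kroslai {preposition}; 7:gip {preposition}; 8:sugi {verb,determiner}; 9:vuzreis {determiner}; 10:zraul {verb}.
There are 64 candidate sequences in total.
The sequences that satisfy every rule: verb preposition verb preposition verb preposition preposition determiner determiner verb.
Count = 1.

1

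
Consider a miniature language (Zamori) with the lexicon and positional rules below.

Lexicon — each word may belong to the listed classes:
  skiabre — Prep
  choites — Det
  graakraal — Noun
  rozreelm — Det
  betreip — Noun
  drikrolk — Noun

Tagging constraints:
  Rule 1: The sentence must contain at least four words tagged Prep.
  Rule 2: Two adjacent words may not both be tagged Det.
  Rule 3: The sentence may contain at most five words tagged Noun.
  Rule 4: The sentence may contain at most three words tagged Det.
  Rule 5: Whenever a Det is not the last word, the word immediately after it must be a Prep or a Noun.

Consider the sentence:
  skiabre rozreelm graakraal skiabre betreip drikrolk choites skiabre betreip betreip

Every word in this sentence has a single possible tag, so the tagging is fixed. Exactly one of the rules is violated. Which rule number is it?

Fixed tagging: Prep Det Noun Prep Noun Noun Det Prep Noun Noun.
Rule check: R1 fails, R2 ok, R3 ok, R4 ok, R5 ok.
Only rule 1 fails.

1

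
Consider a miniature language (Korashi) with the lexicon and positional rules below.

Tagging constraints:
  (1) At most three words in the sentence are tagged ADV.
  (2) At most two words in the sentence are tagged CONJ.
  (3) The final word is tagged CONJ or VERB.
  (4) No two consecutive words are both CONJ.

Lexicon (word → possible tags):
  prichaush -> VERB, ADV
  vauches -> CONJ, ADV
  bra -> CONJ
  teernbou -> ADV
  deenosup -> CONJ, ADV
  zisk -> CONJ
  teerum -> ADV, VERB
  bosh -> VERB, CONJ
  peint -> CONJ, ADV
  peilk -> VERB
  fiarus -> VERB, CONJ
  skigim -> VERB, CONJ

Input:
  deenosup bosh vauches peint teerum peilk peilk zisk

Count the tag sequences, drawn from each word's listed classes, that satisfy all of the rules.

Candidates per position — 1:deenosup {CONJ,ADV}; 2:bosh {VERB,CONJ}; 3:vauches {CONJ,ADV}; 4:peint {CONJ,ADV}; 5:teerum {ADV,VERB}; 6:peilk {VERB}; 7:peilk {VERB}; 8:zisk {CONJ}.
There are 32 candidate sequences in total.
Checking each against the rules leaves 8 sequences.
Count = 8.

8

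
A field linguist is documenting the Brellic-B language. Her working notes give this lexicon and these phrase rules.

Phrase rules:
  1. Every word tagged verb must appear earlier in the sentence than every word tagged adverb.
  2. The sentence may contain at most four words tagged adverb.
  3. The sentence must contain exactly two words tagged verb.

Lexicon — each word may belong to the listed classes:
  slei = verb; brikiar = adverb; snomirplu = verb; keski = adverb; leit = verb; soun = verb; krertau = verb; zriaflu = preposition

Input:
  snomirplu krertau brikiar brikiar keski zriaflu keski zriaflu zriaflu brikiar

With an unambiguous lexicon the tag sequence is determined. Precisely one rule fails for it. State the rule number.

Fixed tagging: verb verb adverb adverb adverb preposition adverb preposition preposition adverb.
Rule check: R1 ✓, R2 ✗, R3 ✓.
Only rule 2 fails.

2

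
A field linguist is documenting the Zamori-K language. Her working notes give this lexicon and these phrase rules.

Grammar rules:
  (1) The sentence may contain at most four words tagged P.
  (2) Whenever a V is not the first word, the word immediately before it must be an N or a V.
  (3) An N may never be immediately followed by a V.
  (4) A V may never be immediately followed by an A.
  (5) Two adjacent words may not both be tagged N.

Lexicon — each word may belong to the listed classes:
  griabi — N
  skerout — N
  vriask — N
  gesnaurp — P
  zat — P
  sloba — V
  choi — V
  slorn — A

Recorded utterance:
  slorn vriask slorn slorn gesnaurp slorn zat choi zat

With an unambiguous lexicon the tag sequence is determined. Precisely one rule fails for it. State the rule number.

2

Fixed tagging: A N A A P A P V P.
Rule check: R1 ✓, R2 ✗, R3 ✓, R4 ✓, R5 ✓.
Only rule 2 fails.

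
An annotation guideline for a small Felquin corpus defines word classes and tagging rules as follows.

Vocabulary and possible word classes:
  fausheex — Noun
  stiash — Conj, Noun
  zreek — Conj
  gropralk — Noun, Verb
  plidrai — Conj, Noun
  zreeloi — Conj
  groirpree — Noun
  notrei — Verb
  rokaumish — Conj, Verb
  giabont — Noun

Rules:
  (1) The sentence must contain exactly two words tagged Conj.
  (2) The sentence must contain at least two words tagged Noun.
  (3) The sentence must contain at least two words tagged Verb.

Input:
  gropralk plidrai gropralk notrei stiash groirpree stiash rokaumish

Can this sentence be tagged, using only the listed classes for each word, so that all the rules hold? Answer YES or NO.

YES

Candidates per position — 1:gropralk {Noun,Verb}; 2:plidrai {Conj,Noun}; 3:gropralk {Noun,Verb}; 4:notrei {Verb}; 5:stiash {Conj,Noun}; 6:groirpree {Noun}; 7:stiash {Conj,Noun}; 8:rokaumish {Conj,Verb}.
One satisfying assignment: Verb Noun Noun Verb Conj Noun Noun Conj.
Checking: rule 1 ok; rule 2 ok; rule 3 ok.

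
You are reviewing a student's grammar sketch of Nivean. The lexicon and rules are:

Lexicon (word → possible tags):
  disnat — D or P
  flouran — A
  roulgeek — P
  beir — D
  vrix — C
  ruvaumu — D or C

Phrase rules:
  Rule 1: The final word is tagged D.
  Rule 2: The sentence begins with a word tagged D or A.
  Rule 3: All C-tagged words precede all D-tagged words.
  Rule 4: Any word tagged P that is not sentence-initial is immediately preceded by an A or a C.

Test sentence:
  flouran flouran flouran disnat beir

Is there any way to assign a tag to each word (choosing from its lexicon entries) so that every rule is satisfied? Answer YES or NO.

Candidates per position — 1:flouran {A}; 2:flouran {A}; 3:flouran {A}; 4:disnat {D,P}; 5:beir {D}.
One satisfying assignment: A A A P D.
Rule-by-rule: rule 1 satisfied; rule 2 satisfied; rule 3 satisfied; rule 4 satisfied.

YES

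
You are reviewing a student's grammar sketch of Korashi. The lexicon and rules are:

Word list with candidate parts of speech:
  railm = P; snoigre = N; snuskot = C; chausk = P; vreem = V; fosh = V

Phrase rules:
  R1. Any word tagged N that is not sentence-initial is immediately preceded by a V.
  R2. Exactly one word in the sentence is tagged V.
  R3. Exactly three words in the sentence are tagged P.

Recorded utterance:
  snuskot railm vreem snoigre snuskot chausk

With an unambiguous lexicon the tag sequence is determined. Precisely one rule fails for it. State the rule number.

Fixed tagging: C P V N C P.
Checking each rule: R1 ok, R2 ok, R3 fails.
Only rule 3 fails.

3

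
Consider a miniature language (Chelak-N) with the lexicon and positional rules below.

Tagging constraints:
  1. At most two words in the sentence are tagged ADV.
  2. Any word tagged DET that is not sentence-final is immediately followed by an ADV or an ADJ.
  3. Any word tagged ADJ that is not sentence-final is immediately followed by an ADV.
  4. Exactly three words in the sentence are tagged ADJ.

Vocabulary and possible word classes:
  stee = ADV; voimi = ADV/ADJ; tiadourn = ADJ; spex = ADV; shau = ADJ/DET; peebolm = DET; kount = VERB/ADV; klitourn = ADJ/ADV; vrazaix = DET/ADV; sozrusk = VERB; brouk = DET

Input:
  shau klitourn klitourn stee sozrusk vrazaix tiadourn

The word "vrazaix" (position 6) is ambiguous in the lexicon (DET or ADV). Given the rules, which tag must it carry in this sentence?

DET

Candidates per position — 1:shau {ADJ,DET}; 2:klitourn {ADJ,ADV}; 3:klitourn {ADJ,ADV}; 4:stee {ADV}; 5:sozrusk {VERB}; 6:vrazaix {DET,ADV}; 7:tiadourn {ADJ}.
Position 6: the remaining choice is settled jointly with positions 1, 2, 3 — only DET at position 6 is part of a tagging that satisfies every rule.
The unique satisfying tagging is: ADJ ADV ADJ ADV VERB DET ADJ.
Checking: rule 1 satisfied; rule 2 satisfied; rule 3 satisfied; rule 4 satisfied.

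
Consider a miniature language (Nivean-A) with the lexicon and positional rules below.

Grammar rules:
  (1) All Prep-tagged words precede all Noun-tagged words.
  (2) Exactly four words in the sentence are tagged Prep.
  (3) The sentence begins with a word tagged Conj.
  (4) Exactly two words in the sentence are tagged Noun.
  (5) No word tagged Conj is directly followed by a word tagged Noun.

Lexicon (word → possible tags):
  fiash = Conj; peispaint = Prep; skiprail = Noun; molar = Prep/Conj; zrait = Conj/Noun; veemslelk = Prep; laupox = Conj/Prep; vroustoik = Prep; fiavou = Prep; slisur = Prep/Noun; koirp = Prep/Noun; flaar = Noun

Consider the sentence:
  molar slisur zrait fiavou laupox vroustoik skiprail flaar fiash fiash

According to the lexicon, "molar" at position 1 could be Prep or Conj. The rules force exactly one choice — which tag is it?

Candidates per position — 1:molar {Prep,Conj}; 2:slisur {Prep,Noun}; 3:zrait {Conj,Noun}; 4:fiavou {Prep}; 5:laupox {Conj,Prep}; 6:vroustoik {Prep}; 7:skiprail {Noun}; 8:flaar {Noun}; 9:fiash {Conj}; 10:fiash {Conj}.
At position 1, choosing Prep makes rule 3 impossible to satisfy; hence Conj.
At position 2, choosing Noun makes rule 1 impossible to satisfy; hence Prep.
At position 3, choosing Noun makes rule 1 impossible to satisfy; hence Conj.
At position 5, choosing Conj makes rule 2 impossible to satisfy; hence Prep.
The unique satisfying tagging is: Conj Prep Conj Prep Prep Prep Noun Noun Conj Conj.
Checking: rule 1 ✓; rule 2 ✓; rule 3 ✓; rule 4 ✓; rule 5 ✓.

Conj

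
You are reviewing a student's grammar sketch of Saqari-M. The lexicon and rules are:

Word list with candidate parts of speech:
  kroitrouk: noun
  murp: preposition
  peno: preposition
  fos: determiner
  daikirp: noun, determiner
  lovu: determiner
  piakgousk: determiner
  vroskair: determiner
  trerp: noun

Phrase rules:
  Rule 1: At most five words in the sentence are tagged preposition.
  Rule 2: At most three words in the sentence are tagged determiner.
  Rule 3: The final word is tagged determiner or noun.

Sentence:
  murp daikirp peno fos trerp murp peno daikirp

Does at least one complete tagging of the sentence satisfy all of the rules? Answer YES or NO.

Candidates per position — 1:murp {preposition}; 2:daikirp {noun,determiner}; 3:peno {preposition}; 4:fos {determiner}; 5:trerp {noun}; 6:murp {preposition}; 7:peno {preposition}; 8:daikirp {noun,determiner}.
One satisfying assignment: preposition determiner preposition determiner noun preposition preposition noun.
Rule-by-rule: rule 1 ✓; rule 2 ✓; rule 3 ✓.

YES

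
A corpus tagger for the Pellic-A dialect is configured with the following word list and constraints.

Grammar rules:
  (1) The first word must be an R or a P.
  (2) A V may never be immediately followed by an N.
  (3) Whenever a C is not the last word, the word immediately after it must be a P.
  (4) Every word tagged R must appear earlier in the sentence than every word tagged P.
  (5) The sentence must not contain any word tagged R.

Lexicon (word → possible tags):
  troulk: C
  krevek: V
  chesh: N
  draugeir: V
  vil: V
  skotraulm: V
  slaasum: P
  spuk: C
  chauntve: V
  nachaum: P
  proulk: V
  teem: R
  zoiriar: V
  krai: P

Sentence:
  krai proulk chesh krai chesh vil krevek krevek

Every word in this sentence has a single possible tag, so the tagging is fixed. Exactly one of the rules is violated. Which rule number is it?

Fixed tagging: P V N P N V V V.
Checking each rule: R1 ok, R2 fails, R3 ok, R4 ok, R5 ok.
Only rule 2 fails.

2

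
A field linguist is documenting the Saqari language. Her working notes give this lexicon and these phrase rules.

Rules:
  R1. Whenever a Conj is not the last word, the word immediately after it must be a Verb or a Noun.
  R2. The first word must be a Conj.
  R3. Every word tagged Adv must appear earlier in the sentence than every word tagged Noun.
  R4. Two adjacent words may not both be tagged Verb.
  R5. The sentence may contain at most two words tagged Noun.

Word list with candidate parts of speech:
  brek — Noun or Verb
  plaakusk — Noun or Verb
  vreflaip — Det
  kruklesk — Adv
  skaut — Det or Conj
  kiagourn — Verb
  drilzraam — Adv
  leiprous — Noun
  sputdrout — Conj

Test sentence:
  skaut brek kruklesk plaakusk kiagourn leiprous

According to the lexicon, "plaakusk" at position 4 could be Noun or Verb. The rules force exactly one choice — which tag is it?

Noun

Candidates per position — 1:skaut {Det,Conj}; 2:brek {Noun,Verb}; 3:kruklesk {Adv}; 4:plaakusk {Noun,Verb}; 5:kiagourn {Verb}; 6:leiprous {Noun}.
Position 1: Det is ruled out by rule 2; that leaves Conj.
Position 2: Noun is ruled out by rule 3; that leaves Verb.
Position 4: Verb is ruled out by rule 4; that leaves Noun.
The only consistent sequence is: Conj Verb Adv Noun Verb Noun.
Verifying each rule — rule 1 satisfied; rule 2 satisfied; rule 3 satisfied; rule 4 satisfied; rule 5 satisfied.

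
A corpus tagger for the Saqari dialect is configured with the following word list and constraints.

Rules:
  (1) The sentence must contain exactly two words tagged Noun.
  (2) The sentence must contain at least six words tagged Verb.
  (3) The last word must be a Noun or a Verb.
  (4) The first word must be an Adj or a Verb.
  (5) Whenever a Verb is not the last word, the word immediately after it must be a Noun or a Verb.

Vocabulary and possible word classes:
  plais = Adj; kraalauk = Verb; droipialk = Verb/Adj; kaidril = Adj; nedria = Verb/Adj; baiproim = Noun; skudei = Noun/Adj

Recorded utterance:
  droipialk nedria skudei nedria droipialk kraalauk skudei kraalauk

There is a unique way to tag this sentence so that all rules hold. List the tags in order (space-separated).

Verb Verb Noun Verb Verb Verb Noun Verb

Candidates per position — 1:droipialk {Verb,Adj}; 2:nedria {Verb,Adj}; 3:skudei {Noun,Adj}; 4:nedria {Verb,Adj}; 5:droipialk {Verb,Adj}; 6:kraalauk {Verb}; 7:skudei {Noun,Adj}; 8:kraalauk {Verb}.
Position 1: Adj is ruled out by rule 2; that leaves Verb.
Position 2: Adj is ruled out by rule 2; that leaves Verb.
Position 3: Adj is ruled out by rule 1; that leaves Noun.
Position 4: Adj is ruled out by rule 2; that leaves Verb.
Position 5: Adj is ruled out by rule 2; that leaves Verb.
Position 7: Adj is ruled out by rule 1; that leaves Noun.
The unique satisfying tagging is: Verb Verb Noun Verb Verb Verb Noun Verb.
Rule-by-rule: rule 1 holds; rule 2 holds; rule 3 holds; rule 4 holds; rule 5 holds.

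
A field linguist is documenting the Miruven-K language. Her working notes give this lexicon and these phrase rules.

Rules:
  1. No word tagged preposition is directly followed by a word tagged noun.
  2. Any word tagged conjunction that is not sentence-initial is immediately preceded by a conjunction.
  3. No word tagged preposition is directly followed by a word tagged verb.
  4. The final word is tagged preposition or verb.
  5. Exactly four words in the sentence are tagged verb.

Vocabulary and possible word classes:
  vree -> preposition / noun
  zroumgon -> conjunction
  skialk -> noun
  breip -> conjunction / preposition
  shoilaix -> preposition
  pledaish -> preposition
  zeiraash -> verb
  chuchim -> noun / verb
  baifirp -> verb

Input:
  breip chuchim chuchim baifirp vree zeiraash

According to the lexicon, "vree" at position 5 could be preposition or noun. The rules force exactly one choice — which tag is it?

noun

Candidates per position — 1:breip {conjunction,preposition}; 2:chuchim {noun,verb}; 3:chuchim {noun,verb}; 4:baifirp {verb}; 5:vree {preposition,noun}; 6:zeiraash {verb}.
At position 2, choosing noun makes rule 5 impossible to satisfy; hence verb.
At position 3, choosing noun makes rule 5 impossible to satisfy; hence verb.
At position 5, choosing preposition makes rule 3 impossible to satisfy; hence noun.
At position 1, choosing preposition makes rule 3 impossible to satisfy; hence conjunction.
That leaves exactly one tagging: conjunction verb verb verb noun verb.
Verifying each rule — rule 1 holds; rule 2 holds; rule 3 holds; rule 4 holds; rule 5 holds.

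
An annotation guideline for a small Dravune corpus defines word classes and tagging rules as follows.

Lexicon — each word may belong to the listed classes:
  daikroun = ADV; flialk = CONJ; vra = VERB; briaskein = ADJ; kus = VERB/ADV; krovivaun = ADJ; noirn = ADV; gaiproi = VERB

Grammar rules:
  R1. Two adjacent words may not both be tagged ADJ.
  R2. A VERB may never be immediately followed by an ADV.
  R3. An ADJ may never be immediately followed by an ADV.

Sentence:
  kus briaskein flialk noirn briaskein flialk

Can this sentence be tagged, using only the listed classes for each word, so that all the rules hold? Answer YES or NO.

YES

Candidates per position — 1:kus {VERB,ADV}; 2:briaskein {ADJ}; 3:flialk {CONJ}; 4:noirn {ADV}; 5:briaskein {ADJ}; 6:flialk {CONJ}.
One satisfying assignment: ADV ADJ CONJ ADV ADJ CONJ.
Check: rule 1 ok; rule 2 ok; rule 3 ok.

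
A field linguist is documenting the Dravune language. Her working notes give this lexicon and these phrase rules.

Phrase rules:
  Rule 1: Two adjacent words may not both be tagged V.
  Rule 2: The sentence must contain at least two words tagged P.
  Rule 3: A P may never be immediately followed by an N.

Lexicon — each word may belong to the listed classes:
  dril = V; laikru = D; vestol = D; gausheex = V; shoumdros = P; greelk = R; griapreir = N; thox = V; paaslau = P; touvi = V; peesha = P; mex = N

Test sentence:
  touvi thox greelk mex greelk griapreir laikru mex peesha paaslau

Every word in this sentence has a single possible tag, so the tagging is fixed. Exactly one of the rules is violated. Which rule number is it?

1

Fixed tagging: V V R N R N D N P P.
Applying the rules: R1 fail, R2 pass, R3 pass.
Only rule 1 fails.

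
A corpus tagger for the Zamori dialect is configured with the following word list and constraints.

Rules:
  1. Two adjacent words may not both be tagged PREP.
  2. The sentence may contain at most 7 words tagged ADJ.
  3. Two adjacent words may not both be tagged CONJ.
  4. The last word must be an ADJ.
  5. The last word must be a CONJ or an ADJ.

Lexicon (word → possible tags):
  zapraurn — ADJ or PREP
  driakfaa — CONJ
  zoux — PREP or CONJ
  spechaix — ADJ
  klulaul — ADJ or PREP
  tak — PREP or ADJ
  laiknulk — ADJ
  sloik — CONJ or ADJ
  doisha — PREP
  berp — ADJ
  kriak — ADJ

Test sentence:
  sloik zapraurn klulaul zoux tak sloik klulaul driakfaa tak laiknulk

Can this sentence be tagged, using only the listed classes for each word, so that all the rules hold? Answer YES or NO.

YES

Candidates per position — 1:sloik {CONJ,ADJ}; 2:zapraurn {ADJ,PREP}; 3:klulaul {ADJ,PREP}; 4:zoux {PREP,CONJ}; 5:tak {PREP,ADJ}; 6:sloik {CONJ,ADJ}; 7:klulaul {ADJ,PREP}; 8:driakfaa {CONJ}; 9:tak {PREP,ADJ}; 10:laiknulk {ADJ}.
One satisfying assignment: CONJ PREP ADJ PREP ADJ CONJ PREP CONJ ADJ ADJ.
Rule-by-rule: rule 1 satisfied; rule 2 satisfied; rule 3 satisfied; rule 4 satisfied; rule 5 satisfied.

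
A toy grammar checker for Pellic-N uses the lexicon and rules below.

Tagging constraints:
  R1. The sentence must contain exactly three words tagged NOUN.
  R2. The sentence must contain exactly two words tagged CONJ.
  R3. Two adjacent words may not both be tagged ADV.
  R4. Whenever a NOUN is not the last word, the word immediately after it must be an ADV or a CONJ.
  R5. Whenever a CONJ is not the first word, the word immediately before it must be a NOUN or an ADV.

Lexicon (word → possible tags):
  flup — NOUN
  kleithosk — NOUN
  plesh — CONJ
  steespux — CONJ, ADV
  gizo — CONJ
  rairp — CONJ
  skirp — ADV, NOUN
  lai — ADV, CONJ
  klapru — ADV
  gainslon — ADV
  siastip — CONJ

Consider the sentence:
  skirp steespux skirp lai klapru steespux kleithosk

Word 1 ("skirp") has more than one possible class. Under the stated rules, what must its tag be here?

Candidates per position — 1:skirp {ADV,NOUN}; 2:steespux {CONJ,ADV}; 3:skirp {ADV,NOUN}; 4:lai {ADV,CONJ}; 5:klapru {ADV}; 6:steespux {CONJ,ADV}; 7:kleithosk {NOUN}.
At position 1, choosing ADV makes rule 1 impossible to satisfy; hence NOUN.
At position 3, choosing ADV makes rule 1 impossible to satisfy; hence NOUN.
At position 4, choosing ADV makes rule 3 impossible to satisfy; hence CONJ.
At position 6, choosing ADV makes rule 3 impossible to satisfy; hence CONJ.
At position 2, choosing CONJ makes rule 2 impossible to satisfy; hence ADV.
The unique satisfying tagging is: NOUN ADV NOUN CONJ ADV CONJ NOUN.
Checking: rule 1 satisfied; rule 2 satisfied; rule 3 satisfied; rule 4 satisfied; rule 5 satisfied.

NOUN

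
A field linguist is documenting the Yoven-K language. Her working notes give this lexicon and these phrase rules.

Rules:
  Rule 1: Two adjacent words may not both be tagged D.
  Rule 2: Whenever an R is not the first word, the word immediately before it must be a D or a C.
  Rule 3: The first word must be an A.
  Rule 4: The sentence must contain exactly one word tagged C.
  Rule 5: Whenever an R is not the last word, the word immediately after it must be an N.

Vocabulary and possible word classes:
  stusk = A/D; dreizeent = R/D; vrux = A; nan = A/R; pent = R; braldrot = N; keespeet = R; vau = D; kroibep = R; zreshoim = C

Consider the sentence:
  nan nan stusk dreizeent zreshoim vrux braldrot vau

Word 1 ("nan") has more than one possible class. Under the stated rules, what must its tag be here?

A

Candidates per position — 1:nan {A,R}; 2:nan {A,R}; 3:stusk {A,D}; 4:dreizeent {R,D}; 5:zreshoim {C}; 6:vrux {A}; 7:braldrot {N}; 8:vau {D}.
At position 1, choosing R makes rule 3 impossible to satisfy; hence A.
At position 2, choosing R makes rule 2 impossible to satisfy; hence A.
At position 4, choosing R makes rule 5 impossible to satisfy; hence D.
At position 3, choosing D makes rule 1 impossible to satisfy; hence A.
The unique satisfying tagging is: A A A D C A N D.
Verifying each rule — rule 1 ✓; rule 2 ✓; rule 3 ✓; rule 4 ✓; rule 5 ✓.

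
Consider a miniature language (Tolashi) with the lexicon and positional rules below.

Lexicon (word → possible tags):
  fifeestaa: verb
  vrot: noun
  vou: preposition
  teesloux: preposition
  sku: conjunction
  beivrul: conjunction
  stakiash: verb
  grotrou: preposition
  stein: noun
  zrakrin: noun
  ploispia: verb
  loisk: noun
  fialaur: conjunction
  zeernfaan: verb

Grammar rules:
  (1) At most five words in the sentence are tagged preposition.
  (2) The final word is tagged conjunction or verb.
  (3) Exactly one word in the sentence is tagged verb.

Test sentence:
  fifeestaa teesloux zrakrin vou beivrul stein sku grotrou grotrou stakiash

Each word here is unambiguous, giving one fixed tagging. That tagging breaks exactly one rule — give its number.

3

Fixed tagging: verb preposition noun preposition conjunction noun conjunction preposition preposition verb.
Rule check: R1 ok, R2 ok, R3 fails.
Only rule 3 fails.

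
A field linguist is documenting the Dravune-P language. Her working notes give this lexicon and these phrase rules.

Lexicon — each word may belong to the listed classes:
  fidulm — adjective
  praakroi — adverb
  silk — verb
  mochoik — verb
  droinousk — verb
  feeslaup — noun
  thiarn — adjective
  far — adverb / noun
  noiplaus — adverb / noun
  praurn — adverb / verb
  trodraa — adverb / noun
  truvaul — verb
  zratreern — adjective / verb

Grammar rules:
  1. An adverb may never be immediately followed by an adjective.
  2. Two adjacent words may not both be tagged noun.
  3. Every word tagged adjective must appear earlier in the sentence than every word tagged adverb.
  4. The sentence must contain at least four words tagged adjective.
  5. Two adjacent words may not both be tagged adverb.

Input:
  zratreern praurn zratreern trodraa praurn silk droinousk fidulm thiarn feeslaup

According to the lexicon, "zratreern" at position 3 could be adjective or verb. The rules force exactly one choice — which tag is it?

Candidates per position — 1:zratreern {adjective,verb}; 2:praurn {adverb,verb}; 3:zratreern {adjective,verb}; 4:trodraa {adverb,noun}; 5:praurn {adverb,verb}; 6:silk {verb}; 7:droinousk {verb}; 8:fidulm {adjective}; 9:thiarn {adjective}; 10:feeslaup {noun}.
At position 1, choosing verb makes rule 4 impossible to satisfy; hence adjective.
At position 2, choosing adverb makes rule 3 impossible to satisfy; hence verb.
At position 3, choosing verb makes rule 4 impossible to satisfy; hence adjective.
At position 4, choosing adverb makes rule 3 impossible to satisfy; hence noun.
At position 5, choosing adverb makes rule 3 impossible to satisfy; hence verb.
The only consistent sequence is: adjective verb adjective noun verb verb verb adjective adjective noun.
Rule-by-rule: rule 1 satisfied; rule 2 satisfied; rule 3 satisfied; rule 4 satisfied; rule 5 satisfied.

adjective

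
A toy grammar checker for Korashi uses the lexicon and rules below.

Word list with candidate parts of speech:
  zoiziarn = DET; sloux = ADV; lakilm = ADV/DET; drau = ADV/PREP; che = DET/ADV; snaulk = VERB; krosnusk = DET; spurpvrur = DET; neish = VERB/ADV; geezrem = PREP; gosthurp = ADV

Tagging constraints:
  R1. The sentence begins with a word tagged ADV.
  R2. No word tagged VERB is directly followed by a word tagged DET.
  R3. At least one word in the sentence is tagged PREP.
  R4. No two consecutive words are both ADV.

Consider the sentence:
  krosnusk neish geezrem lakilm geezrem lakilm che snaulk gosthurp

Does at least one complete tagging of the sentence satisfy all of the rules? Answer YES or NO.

NO

Candidates per position — 1:krosnusk {DET}; 2:neish {VERB,ADV}; 3:geezrem {PREP}; 4:lakilm {ADV,DET}; 5:geezrem {PREP}; 6:lakilm {ADV,DET}; 7:che {DET,ADV}; 8:snaulk {VERB}; 9:gosthurp {ADV}.
Rule 1 cannot be satisfied by any choice of tags from the lexicon.
So there is no consistent tagging.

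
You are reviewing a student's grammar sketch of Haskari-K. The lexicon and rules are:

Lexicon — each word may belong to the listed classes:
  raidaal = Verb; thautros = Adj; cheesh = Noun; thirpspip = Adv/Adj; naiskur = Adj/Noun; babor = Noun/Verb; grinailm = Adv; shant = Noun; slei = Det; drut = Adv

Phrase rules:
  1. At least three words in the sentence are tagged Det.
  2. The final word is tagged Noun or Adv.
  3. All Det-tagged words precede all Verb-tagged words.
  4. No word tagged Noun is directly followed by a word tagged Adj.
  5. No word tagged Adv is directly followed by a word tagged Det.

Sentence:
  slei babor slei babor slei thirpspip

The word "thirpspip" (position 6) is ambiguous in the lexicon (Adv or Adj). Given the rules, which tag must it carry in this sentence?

Candidates per position — 1:slei {Det}; 2:babor {Noun,Verb}; 3:slei {Det}; 4:babor {Noun,Verb}; 5:slei {Det}; 6:thirpspip {Adv,Adj}.
At position 2, choosing Verb makes rule 3 impossible to satisfy; hence Noun.
At position 4, choosing Verb makes rule 3 impossible to satisfy; hence Noun.
At position 6, choosing Adj makes rule 2 impossible to satisfy; hence Adv.
The unique satisfying tagging is: Det Noun Det Noun Det Adv.
Check: rule 1 satisfied; rule 2 satisfied; rule 3 satisfied; rule 4 satisfied; rule 5 satisfied.

Adv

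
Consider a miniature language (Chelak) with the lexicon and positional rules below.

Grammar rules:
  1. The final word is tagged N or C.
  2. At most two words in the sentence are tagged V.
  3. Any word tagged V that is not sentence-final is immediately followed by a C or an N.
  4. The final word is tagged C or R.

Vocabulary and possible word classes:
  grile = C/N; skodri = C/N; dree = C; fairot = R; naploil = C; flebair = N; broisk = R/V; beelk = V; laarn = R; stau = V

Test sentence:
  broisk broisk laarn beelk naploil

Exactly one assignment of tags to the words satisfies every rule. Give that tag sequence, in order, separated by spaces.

Candidates per position — 1:broisk {R,V}; 2:broisk {R,V}; 3:laarn {R}; 4:beelk {V}; 5:naploil {C}.
Word 1 cannot be V — rule 3 would then fail for every completion. It is R.
Word 2 cannot be V — rule 3 would then fail for every completion. It is R.
So the tagging must be: R R R V C.
Check: rule 1 ok; rule 2 ok; rule 3 ok; rule 4 ok.

R R R V C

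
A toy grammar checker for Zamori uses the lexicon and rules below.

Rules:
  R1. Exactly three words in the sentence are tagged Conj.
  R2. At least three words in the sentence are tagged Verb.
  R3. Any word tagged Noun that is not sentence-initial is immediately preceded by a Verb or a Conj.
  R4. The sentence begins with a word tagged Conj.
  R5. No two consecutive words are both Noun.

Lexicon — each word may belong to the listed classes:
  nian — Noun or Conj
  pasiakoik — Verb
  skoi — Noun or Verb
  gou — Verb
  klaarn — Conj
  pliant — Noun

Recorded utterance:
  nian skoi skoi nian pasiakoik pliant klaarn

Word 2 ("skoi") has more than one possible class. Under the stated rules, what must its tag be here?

Candidates per position — 1:nian {Noun,Conj}; 2:skoi {Noun,Verb}; 3:skoi {Noun,Verb}; 4:nian {Noun,Conj}; 5:pasiakoik {Verb}; 6:pliant {Noun}; 7:klaarn {Conj}.
If word 1 were Noun, no tagging could satisfy rule 1; so word 1 is Conj.
If word 2 were Noun, no tagging could satisfy rule 2; so word 2 is Verb.
If word 3 were Noun, no tagging could satisfy rule 2; so word 3 is Verb.
If word 4 were Noun, no tagging could satisfy rule 1; so word 4 is Conj.
So the tagging must be: Conj Verb Verb Conj Verb Noun Conj.
Checking: rule 1 holds; rule 2 holds; rule 3 holds; rule 4 holds; rule 5 holds.

Verb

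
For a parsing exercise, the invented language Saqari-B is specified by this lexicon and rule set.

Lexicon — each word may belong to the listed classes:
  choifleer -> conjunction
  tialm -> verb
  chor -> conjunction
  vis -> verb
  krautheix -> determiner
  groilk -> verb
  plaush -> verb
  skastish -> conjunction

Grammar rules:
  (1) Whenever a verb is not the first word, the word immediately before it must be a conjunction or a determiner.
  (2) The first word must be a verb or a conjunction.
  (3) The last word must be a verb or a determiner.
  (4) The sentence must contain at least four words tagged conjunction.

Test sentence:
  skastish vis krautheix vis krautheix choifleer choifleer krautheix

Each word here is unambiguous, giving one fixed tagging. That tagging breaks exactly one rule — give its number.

Fixed tagging: conjunction verb determiner verb determiner conjunction conjunction determiner.
Rule check: R1 pass, R2 pass, R3 pass, R4 fail.
Only rule 4 fails.

4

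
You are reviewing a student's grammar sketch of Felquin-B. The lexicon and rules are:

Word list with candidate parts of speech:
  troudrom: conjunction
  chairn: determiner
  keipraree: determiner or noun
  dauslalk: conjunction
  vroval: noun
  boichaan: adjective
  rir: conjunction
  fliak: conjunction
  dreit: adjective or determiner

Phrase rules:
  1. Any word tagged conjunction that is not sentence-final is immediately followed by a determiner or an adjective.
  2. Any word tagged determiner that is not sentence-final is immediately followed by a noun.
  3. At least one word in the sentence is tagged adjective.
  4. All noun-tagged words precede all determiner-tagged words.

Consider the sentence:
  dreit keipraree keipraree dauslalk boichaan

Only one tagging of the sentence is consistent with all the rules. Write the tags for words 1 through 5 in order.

adjective noun noun conjunction adjective

Candidates per position — 1:dreit {adjective,determiner}; 2:keipraree {determiner,noun}; 3:keipraree {determiner,noun}; 4:dauslalk {conjunction}; 5:boichaan {adjective}.
Word 3 cannot be determiner — rule 2 would then fail for every completion. It is noun.
Word 1 cannot be determiner — rule 4 would then fail for every completion. It is adjective.
Word 2 cannot be determiner — rule 4 would then fail for every completion. It is noun.
That leaves exactly one tagging: adjective noun noun conjunction adjective.
Check: rule 1 satisfied; rule 2 satisfied; rule 3 satisfied; rule 4 satisfied.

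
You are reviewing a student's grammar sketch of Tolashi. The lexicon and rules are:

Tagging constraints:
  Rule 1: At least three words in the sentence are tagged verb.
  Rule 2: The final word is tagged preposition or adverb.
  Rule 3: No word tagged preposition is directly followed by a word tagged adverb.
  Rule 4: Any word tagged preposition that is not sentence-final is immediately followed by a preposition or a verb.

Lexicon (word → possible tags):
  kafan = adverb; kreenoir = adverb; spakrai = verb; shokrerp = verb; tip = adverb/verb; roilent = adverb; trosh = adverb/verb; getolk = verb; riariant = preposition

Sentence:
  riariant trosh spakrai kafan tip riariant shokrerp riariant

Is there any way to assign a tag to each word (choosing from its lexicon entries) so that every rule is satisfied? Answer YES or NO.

YES

Candidates per position — 1:riariant {preposition}; 2:trosh {adverb,verb}; 3:spakrai {verb}; 4:kafan {adverb}; 5:tip {adverb,verb}; 6:riariant {preposition}; 7:shokrerp {verb}; 8:riariant {preposition}.
One satisfying assignment: preposition verb verb adverb verb preposition verb preposition.
Rule-by-rule: rule 1 holds; rule 2 holds; rule 3 holds; rule 4 holds.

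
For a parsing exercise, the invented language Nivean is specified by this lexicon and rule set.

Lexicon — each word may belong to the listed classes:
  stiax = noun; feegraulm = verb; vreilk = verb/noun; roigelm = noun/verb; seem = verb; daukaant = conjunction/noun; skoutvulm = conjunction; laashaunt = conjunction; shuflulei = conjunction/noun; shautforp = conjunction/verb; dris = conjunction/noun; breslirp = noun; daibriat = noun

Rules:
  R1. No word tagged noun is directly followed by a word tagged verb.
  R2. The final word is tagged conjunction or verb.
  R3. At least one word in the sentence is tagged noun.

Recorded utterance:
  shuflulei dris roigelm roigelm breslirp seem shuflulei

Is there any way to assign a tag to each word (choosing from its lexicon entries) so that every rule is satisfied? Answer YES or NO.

Candidates per position — 1:shuflulei {conjunction,noun}; 2:dris {conjunction,noun}; 3:roigelm {noun,verb}; 4:roigelm {noun,verb}; 5:breslirp {noun}; 6:seem {verb}; 7:shuflulei {conjunction,noun}.
Rule 1 cannot be satisfied by any choice of tags from the lexicon.
So there is no consistent tagging.

NO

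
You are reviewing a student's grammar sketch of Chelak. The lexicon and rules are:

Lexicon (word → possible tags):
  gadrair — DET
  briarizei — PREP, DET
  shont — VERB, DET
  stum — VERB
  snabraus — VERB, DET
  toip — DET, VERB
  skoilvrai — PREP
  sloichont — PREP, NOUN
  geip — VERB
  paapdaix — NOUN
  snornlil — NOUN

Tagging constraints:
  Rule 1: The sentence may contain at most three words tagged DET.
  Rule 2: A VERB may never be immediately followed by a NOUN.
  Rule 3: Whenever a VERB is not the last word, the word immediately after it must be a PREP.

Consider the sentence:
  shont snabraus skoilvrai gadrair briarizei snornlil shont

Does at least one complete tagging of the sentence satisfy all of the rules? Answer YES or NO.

YES

Candidates per position — 1:shont {VERB,DET}; 2:snabraus {VERB,DET}; 3:skoilvrai {PREP}; 4:gadrair {DET}; 5:briarizei {PREP,DET}; 6:snornlil {NOUN}; 7:shont {VERB,DET}.
One satisfying assignment: DET DET PREP DET PREP NOUN VERB.
Rule-by-rule: rule 1 holds; rule 2 holds; rule 3 holds.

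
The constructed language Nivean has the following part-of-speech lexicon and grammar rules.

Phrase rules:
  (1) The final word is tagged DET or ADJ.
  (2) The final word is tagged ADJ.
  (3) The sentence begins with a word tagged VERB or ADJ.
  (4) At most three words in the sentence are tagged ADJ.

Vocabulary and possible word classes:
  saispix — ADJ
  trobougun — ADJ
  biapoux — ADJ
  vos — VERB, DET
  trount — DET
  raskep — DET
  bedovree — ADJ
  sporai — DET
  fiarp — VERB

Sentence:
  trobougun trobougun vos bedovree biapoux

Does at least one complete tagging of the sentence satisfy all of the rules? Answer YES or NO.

NO

Candidates per position — 1:trobougun {ADJ}; 2:trobougun {ADJ}; 3:vos {VERB,DET}; 4:bedovree {ADJ}; 5:biapoux {ADJ}.
Rule 4 cannot be satisfied by any choice of tags from the lexicon.
So there is no consistent tagging.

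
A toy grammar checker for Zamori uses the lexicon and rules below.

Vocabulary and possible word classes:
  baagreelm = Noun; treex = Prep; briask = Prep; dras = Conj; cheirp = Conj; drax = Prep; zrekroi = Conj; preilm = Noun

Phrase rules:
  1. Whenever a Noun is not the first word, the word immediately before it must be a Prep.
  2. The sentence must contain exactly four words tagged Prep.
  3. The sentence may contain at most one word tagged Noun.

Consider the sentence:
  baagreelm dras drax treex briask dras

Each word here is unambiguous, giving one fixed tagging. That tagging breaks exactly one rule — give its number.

2

Fixed tagging: Noun Conj Prep Prep Prep Conj.
Rule check: R1 pass, R2 fail, R3 pass.
Only rule 2 fails.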